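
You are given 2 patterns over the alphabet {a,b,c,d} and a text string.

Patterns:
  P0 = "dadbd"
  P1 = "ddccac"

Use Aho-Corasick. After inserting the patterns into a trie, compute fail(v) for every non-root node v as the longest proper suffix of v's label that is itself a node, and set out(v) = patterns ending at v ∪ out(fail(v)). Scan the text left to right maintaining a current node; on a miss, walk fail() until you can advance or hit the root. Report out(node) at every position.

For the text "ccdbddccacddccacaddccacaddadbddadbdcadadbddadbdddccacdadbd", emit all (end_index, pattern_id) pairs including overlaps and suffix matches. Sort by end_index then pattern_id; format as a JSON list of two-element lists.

Construct AC machine:
Trie (insert patterns):
  0='ε' goto d→1
  1='d' goto a→2 d→6
  2='da' goto d→3
  3='dad' goto b→4
  4='dadb' goto d→5
  5='dadbd' goto ·  [P0 ends]
  6='dd' goto c→7
  7='ddc' goto c→8
  8='ddcc' goto a→9
  9='ddcca' goto c→10
  10='ddccac' goto ·  [P1 ends]

Failure links (BFS by depth):
  n1('d'): parent n0 fail=0; on 'd' 0 → fail=0;  out ∅∪∅=∅
  n2('da'): parent n1 fail=0; on 'a' 0 → fail=0;  out ∅∪∅=∅
  n6('dd'): parent n1 fail=0; on 'd' 0 → fail=1;  out ∅∪∅=∅
  n3('dad'): parent n2 fail=0; on 'd' 0 → fail=1;  out ∅∪∅=∅
  n7('ddc'): parent n6 fail=1; on 'c' 1→0 → fail=0;  out ∅∪∅=∅
  n4('dadb'): parent n3 fail=1; on 'b' 1→0 → fail=0;  out ∅∪∅=∅
  n8('ddcc'): parent n7 fail=0; on 'c' 0 → fail=0;  out ∅∪∅=∅
  n5('dadbd'): parent n4 fail=0; on 'd' 0 → fail=1;  out {0}∪∅={0}
  n9('ddcca'): parent n8 fail=0; on 'a' 0 → fail=0;  out ∅∪∅=∅
  n10('ddccac'): parent n9 fail=0; on 'c' 0 → fail=0;  out {1}∪∅={1}

Text stream:
i=0 'c': node 0→0
i=1 'c': node 0→0
i=2 'd': node 0→1
i=3 'b': node 1→0 (via fail)
i=4 'd': node 0→1
i=5 'd': node 1→6
i=6 'c': node 6→7
i=7 'c': node 7→8
i=8 'a': node 8→9
i=9 'c': node 9→10  → match P1@[4:9]
i=10 'd': node 10→1 (via fail)
i=11 'd': node 1→6
i=12 'c': node 6→7
i=13 'c': node 7→8
i=14 'a': node 8→9
i=15 'c': node 9→10  → match P1@[10:15]
i=16 'a': node 10→0 (via fail)
i=17 'd': node 0→1
i=18 'd': node 1→6
i=19 'c': node 6→7
i=20 'c': node 7→8
i=21 'a': node 8→9
i=22 'c': node 9→10  → match P1@[17:22]
i=23 'a': node 10→0 (via fail)
i=24 'd': node 0→1
i=25 'd': node 1→6
i=26 'a': node 6→2 (via fail)
i=27 'd': node 2→3
i=28 'b': node 3→4
i=29 'd': node 4→5  → match P0@[25:29]
i=30 'd': node 5→6 (via fail)
i=31 'a': node 6→2 (via fail)
i=32 'd': node 2→3
i=33 'b': node 3→4
i=34 'd': node 4→5  → match P0@[30:34]
i=35 'c': node 5→0 (via fail)
i=36 'a': node 0→0
i=37 'd': node 0→1
i=38 'a': node 1→2
i=39 'd': node 2→3
i=40 'b': node 3→4
i=41 'd': node 4→5  → match P0@[37:41]
i=42 'd': node 5→6 (via fail)
i=43 'a': node 6→2 (via fail)
i=44 'd': node 2→3
i=45 'b': node 3→4
i=46 'd': node 4→5  → match P0@[42:46]
i=47 'd': node 5→6 (via fail)
i=48 'd': node 6→6 (via fail)
i=49 'c': node 6→7
i=50 'c': node 7→8
i=51 'a': node 8→9
i=52 'c': node 9→10  → match P1@[47:52]
i=53 'd': node 10→1 (via fail)
i=54 'a': node 1→2
i=55 'd': node 2→3
i=56 'b': node 3→4
i=57 'd': node 4→5  → match P0@[53:57]

Result: [[9,1],[15,1],[22,1],[29,0],[34,0],[41,0],[46,0],[52,1],[57,0]]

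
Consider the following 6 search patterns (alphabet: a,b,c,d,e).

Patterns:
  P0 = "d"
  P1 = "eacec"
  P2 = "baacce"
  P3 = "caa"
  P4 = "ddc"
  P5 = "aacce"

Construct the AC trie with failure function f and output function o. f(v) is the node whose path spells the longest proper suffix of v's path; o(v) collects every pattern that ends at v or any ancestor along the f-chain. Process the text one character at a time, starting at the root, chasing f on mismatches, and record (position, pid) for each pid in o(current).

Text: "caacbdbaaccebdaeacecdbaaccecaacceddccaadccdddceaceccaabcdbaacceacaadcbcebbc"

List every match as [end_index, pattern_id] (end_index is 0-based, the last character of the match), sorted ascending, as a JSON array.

Build automaton:
Trie nodes:
  n0 'ε': a→18 b→7 c→13 d→1 e→2
  n1 'd': d→16  ←P0
  n2 'e': a→3
  n3 'ea': c→4
  n4 'eac': e→5
  n5 'eace': c→6
  n6 'eacec': ·  ←P1
  n7 'b': a→8
  n8 'ba': a→9
  n9 'baa': c→10
  n10 'baac': c→11
  n11 'baacc': e→12
  n12 'baacce': ·  ←P2
  n13 'c': a→14
  n14 'ca': a→15
  n15 'caa': ·  ←P3
  n16 'dd': c→17
  n17 'ddc': ·  ←P4
  n18 'a': a→19
  n19 'aa': c→20
  n20 'aac': c→21
  n21 'aacc': e→22
  n22 'aacce': ·  ←P5

BFS fail/out derivation:
  fail(1) 'd': from fail(0)=0 chase 'd': 0 ⇒ 0;  out={0}∪out(0)={0}
  fail(2) 'e': from fail(0)=0 chase 'e': 0 ⇒ 0;  out=∅∪out(0)=∅
  fail(7) 'b': from fail(0)=0 chase 'b': 0 ⇒ 0;  out=∅∪out(0)=∅
  fail(13) 'c': from fail(0)=0 chase 'c': 0 ⇒ 0;  out=∅∪out(0)=∅
  fail(18) 'a': from fail(0)=0 chase 'a': 0 ⇒ 0;  out=∅∪out(0)=∅
  fail(3) 'ea': from fail(2)=0 chase 'a': 0 ⇒ 18;  out=∅∪out(18)=∅
  fail(8) 'ba': from fail(7)=0 chase 'a': 0 ⇒ 18;  out=∅∪out(18)=∅
  fail(14) 'ca': from fail(13)=0 chase 'a': 0 ⇒ 18;  out=∅∪out(18)=∅
  fail(16) 'dd': from fail(1)=0 chase 'd': 0 ⇒ 1;  out=∅∪out(1)={0}
  fail(19) 'aa': from fail(18)=0 chase 'a': 0 ⇒ 18;  out=∅∪out(18)=∅
  fail(4) 'eac': from fail(3)=18 chase 'c': 18→0 ⇒ 13;  out=∅∪out(13)=∅
  fail(9) 'baa': from fail(8)=18 chase 'a': 18 ⇒ 19;  out=∅∪out(19)=∅
  fail(15) 'caa': from fail(14)=18 chase 'a': 18 ⇒ 19;  out={3}∪out(19)={3}
  fail(17) 'ddc': from fail(16)=1 chase 'c': 1→0 ⇒ 13;  out={4}∪out(13)={4}
  fail(20) 'aac': from fail(19)=18 chase 'c': 18→0 ⇒ 13;  out=∅∪out(13)=∅
  fail(5) 'eace': from fail(4)=13 chase 'e': 13→0 ⇒ 2;  out=∅∪out(2)=∅
  fail(10) 'baac': from fail(9)=19 chase 'c': 19 ⇒ 20;  out=∅∪out(20)=∅
  fail(21) 'aacc': from fail(20)=13 chase 'c': 13→0 ⇒ 13;  out=∅∪out(13)=∅
  fail(6) 'eacec': from fail(5)=2 chase 'c': 2→0 ⇒ 13;  out={1}∪out(13)={1}
  fail(11) 'baacc': from fail(10)=20 chase 'c': 20 ⇒ 21;  out=∅∪out(21)=∅
  fail(22) 'aacce': from fail(21)=13 chase 'e': 13→0 ⇒ 2;  out={5}∪out(2)={5}
  fail(12) 'baacce': from fail(11)=21 chase 'e': 21 ⇒ 22;  out={2}∪out(22)={2,5}

Scan:
[0] read 'c'  n0⇒n13
[1] read 'a'  n13⇒n14
[2] read 'a'  n14⇒n15  ** P3@[0:2]
[3] read 'c'  n15⇒n20 (via fail)
[4] read 'b'  n20⇒n7 (via fail)
[5] read 'd'  n7⇒n1 (via fail)  ** P0@[5:5]
[6] read 'b'  n1⇒n7 (via fail)
[7] read 'a'  n7⇒n8
[8] read 'a'  n8⇒n9
[9] read 'c'  n9⇒n10
[10] read 'c'  n10⇒n11
[11] read 'e'  n11⇒n12  ** P2@[6:11],P5@[7:11]
[12] read 'b'  n12⇒n7 (via fail)
[13] read 'd'  n7⇒n1 (via fail)  ** P0@[13:13]
[14] read 'a'  n1⇒n18 (via fail)
[15] read 'e'  n18⇒n2 (via fail)
[16] read 'a'  n2⇒n3
[17] read 'c'  n3⇒n4
[18] read 'e'  n4⇒n5
[19] read 'c'  n5⇒n6  ** P1@[15:19]
[20] read 'd'  n6⇒n1 (via fail)  ** P0@[20:20]
[21] read 'b'  n1⇒n7 (via fail)
[22] read 'a'  n7⇒n8
[23] read 'a'  n8⇒n9
[24] read 'c'  n9⇒n10
[25] read 'c'  n10⇒n11
[26] read 'e'  n11⇒n12  ** P2@[21:26],P5@[22:26]
[27] read 'c'  n12⇒n13 (via fail)
[28] read 'a'  n13⇒n14
[29] read 'a'  n14⇒n15  ** P3@[27:29]
[30] read 'c'  n15⇒n20 (via fail)
[31] read 'c'  n20⇒n21
[32] read 'e'  n21⇒n22  ** P5@[28:32]
[33] read 'd'  n22⇒n1 (via fail)  ** P0@[33:33]
[34] read 'd'  n1⇒n16  ** P0@[34:34]
[35] read 'c'  n16⇒n17  ** P4@[33:35]
[36] read 'c'  n17⇒n13 (via fail)
[37] read 'a'  n13⇒n14
[38] read 'a'  n14⇒n15  ** P3@[36:38]
[39] read 'd'  n15⇒n1 (via fail)  ** P0@[39:39]
[40] read 'c'  n1⇒n13 (via fail)
[41] read 'c'  n13⇒n13 (via fail)
[42] read 'd'  n13⇒n1 (via fail)  ** P0@[42:42]
[43] read 'd'  n1⇒n16  ** P0@[43:43]
[44] read 'd'  n16⇒n16 (via fail)  ** P0@[44:44]
[45] read 'c'  n16⇒n17  ** P4@[43:45]
[46] read 'e'  n17⇒n2 (via fail)
[47] read 'a'  n2⇒n3
[48] read 'c'  n3⇒n4
[49] read 'e'  n4⇒n5
[50] read 'c'  n5⇒n6  ** P1@[46:50]
[51] read 'c'  n6⇒n13 (via fail)
[52] read 'a'  n13⇒n14
[53] read 'a'  n14⇒n15  ** P3@[51:53]
[54] read 'b'  n15⇒n7 (via fail)
[55] read 'c'  n7⇒n13 (via fail)
[56] read 'd'  n13⇒n1 (via fail)  ** P0@[56:56]
[57] read 'b'  n1⇒n7 (via fail)
[58] read 'a'  n7⇒n8
[59] read 'a'  n8⇒n9
[60] read 'c'  n9⇒n10
[61] read 'c'  n10⇒n11
[62] read 'e'  n11⇒n12  ** P2@[57:62],P5@[58:62]
[63] read 'a'  n12⇒n3 (via fail)
[64] read 'c'  n3⇒n4
[65] read 'a'  n4⇒n14 (via fail)
[66] read 'a'  n14⇒n15  ** P3@[64:66]
[67] read 'd'  n15⇒n1 (via fail)  ** P0@[67:67]
[68] read 'c'  n1⇒n13 (via fail)
[69] read 'b'  n13⇒n7 (via fail)
[70] read 'c'  n7⇒n13 (via fail)
[71] read 'e'  n13⇒n2 (via fail)
[72] read 'b'  n2⇒n7 (via fail)
[73] read 'b'  n7⇒n7 (via fail)
[74] read 'c'  n7⇒n13 (via fail)

All matches (sorted): [[2,3],[5,0],[11,2],[11,5],[13,0],[19,1],[20,0],[26,2],[26,5],[29,3],[32,5],[33,0],[34,0],[35,4],[38,3],[39,0],[42,0],[43,0],[44,0],[45,4],[50,1],[53,3],[56,0],[62,2],[62,5],[66,3],[67,0]]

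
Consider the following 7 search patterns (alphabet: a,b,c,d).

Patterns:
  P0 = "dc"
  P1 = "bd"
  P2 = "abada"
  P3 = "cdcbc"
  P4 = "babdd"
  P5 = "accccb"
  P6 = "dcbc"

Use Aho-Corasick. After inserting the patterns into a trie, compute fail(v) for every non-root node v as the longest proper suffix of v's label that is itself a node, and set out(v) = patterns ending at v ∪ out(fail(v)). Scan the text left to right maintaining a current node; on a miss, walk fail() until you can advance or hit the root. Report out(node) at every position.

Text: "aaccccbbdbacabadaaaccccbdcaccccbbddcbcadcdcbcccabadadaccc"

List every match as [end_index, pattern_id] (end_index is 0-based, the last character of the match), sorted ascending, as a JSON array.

Build:
Trie nodes:
  n0 'ε': a→5 b→3 c→10 d→1
  n1 'd': c→2
  n2 'dc': b→24  ←P0
  n3 'b': a→15 d→4
  n4 'bd': ·  ←P1
  n5 'a': b→6 c→19
  n6 'ab': a→7
  n7 'aba': d→8
  n8 'abad': a→9
  n9 'abada': ·  ←P2
  n10 'c': d→11
  n11 'cd': c→12
  n12 'cdc': b→13
  n13 'cdcb': c→14
  n14 'cdcbc': ·  ←P3
  n15 'ba': b→16
  n16 'bab': d→17
  n17 'babd': d→18
  n18 'babdd': ·  ←P4
  n19 'ac': c→20
  n20 'acc': c→21
  n21 'accc': c→22
  n22 'acccc': b→23
  n23 'accccb': ·  ←P5
  n24 'dcb': c→25
  n25 'dcbc': ·  ←P6

BFS fail/out derivation:
  n1('d'): parent n0 fail=0; on 'd' 0 → fail=0;  out ∅∪∅=∅
  n3('b'): parent n0 fail=0; on 'b' 0 → fail=0;  out ∅∪∅=∅
  n5('a'): parent n0 fail=0; on 'a' 0 → fail=0;  out ∅∪∅=∅
  n10('c'): parent n0 fail=0; on 'c' 0 → fail=0;  out ∅∪∅=∅
  n2('dc'): parent n1 fail=0; on 'c' 0 → fail=10;  out {0}∪∅={0}
  n4('bd'): parent n3 fail=0; on 'd' 0 → fail=1;  out {1}∪∅={1}
  n6('ab'): parent n5 fail=0; on 'b' 0 → fail=3;  out ∅∪∅=∅
  n11('cd'): parent n10 fail=0; on 'd' 0 → fail=1;  out ∅∪∅=∅
  n15('ba'): parent n3 fail=0; on 'a' 0 → fail=5;  out ∅∪∅=∅
  n19('ac'): parent n5 fail=0; on 'c' 0 → fail=10;  out ∅∪∅=∅
  n7('aba'): parent n6 fail=3; on 'a' 3 → fail=15;  out ∅∪∅=∅
  n12('cdc'): parent n11 fail=1; on 'c' 1 → fail=2;  out ∅∪{0}={0}
  n16('bab'): parent n15 fail=5; on 'b' 5 → fail=6;  out ∅∪∅=∅
  n20('acc'): parent n19 fail=10; on 'c' 10→0 → fail=10;  out ∅∪∅=∅
  n24('dcb'): parent n2 fail=10; on 'b' 10→0 → fail=3;  out ∅∪∅=∅
  n8('abad'): parent n7 fail=15; on 'd' 15→5→0 → fail=1;  out ∅∪∅=∅
  n13('cdcb'): parent n12 fail=2; on 'b' 2 → fail=24;  out ∅∪∅=∅
  n17('babd'): parent n16 fail=6; on 'd' 6→3 → fail=4;  out ∅∪{1}={1}
  n21('accc'): parent n20 fail=10; on 'c' 10→0 → fail=10;  out ∅∪∅=∅
  n25('dcbc'): parent n24 fail=3; on 'c' 3→0 → fail=10;  out {6}∪∅={6}
  n9('abada'): parent n8 fail=1; on 'a' 1→0 → fail=5;  out {2}∪∅={2}
  n14('cdcbc'): parent n13 fail=24; on 'c' 24 → fail=25;  out {3}∪{6}={3,6}
  n18('babdd'): parent n17 fail=4; on 'd' 4→1→0 → fail=1;  out {4}∪∅={4}
  n22('acccc'): parent n21 fail=10; on 'c' 10→0 → fail=10;  out ∅∪∅=∅
  n23('accccb'): parent n22 fail=10; on 'b' 10→0 → fail=3;  out {5}∪∅={5}

Text stream:
pos 0 'a': at 5
pos 1 'a': at 5 ·f
pos 2 'c': at 19
pos 3 'c': at 20
pos 4 'c': at 21
pos 5 'c': at 22
pos 6 'b': at 23  → match P5@[1:6]
pos 7 'b': at 3 ·f
pos 8 'd': at 4  → match P1@[7:8]
pos 9 'b': at 3 ·f
pos 10 'a': at 15
pos 11 'c': at 19 ·f
pos 12 'a': at 5 ·f
pos 13 'b': at 6
pos 14 'a': at 7
pos 15 'd': at 8
pos 16 'a': at 9  → match P2@[12:16]
pos 17 'a': at 5 ·f
pos 18 'a': at 5 ·f
pos 19 'c': at 19
pos 20 'c': at 20
pos 21 'c': at 21
pos 22 'c': at 22
pos 23 'b': at 23  → match P5@[18:23]
pos 24 'd': at 4 ·f  → match P1@[23:24]
pos 25 'c': at 2 ·f  → match P0@[24:25]
pos 26 'a': at 5 ·f
pos 27 'c': at 19
pos 28 'c': at 20
pos 29 'c': at 21
pos 30 'c': at 22
pos 31 'b': at 23  → match P5@[26:31]
pos 32 'b': at 3 ·f
pos 33 'd': at 4  → match P1@[32:33]
pos 34 'd': at 1 ·f
pos 35 'c': at 2  → match P0@[34:35]
pos 36 'b': at 24
pos 37 'c': at 25  → match P6@[34:37]
pos 38 'a': at 5 ·f
pos 39 'd': at 1 ·f
pos 40 'c': at 2  → match P0@[39:40]
pos 41 'd': at 11 ·f
pos 42 'c': at 12  → match P0@[41:42]
pos 43 'b': at 13
pos 44 'c': at 14  → match P3@[40:44],P6@[41:44]
pos 45 'c': at 10 ·f
pos 46 'c': at 10 ·f
pos 47 'a': at 5 ·f
pos 48 'b': at 6
pos 49 'a': at 7
pos 50 'd': at 8
pos 51 'a': at 9  → match P2@[47:51]
pos 52 'd': at 1 ·f
pos 53 'a': at 5 ·f
pos 54 'c': at 19
pos 55 'c': at 20
pos 56 'c': at 21

Result: [[6,5],[8,1],[16,2],[23,5],[24,1],[25,0],[31,5],[33,1],[35,0],[37,6],[40,0],[42,0],[44,3],[44,6],[51,2]]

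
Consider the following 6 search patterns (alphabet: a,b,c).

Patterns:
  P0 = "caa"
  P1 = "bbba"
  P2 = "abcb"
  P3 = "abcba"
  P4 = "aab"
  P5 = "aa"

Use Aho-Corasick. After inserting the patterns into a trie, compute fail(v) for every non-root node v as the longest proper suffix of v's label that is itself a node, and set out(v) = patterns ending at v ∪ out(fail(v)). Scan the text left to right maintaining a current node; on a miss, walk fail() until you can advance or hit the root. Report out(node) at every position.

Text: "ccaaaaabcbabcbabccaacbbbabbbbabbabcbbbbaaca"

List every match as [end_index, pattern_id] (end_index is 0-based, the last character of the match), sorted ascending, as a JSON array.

Build automaton:
Trie (insert patterns):
  n0 'ε': a→8 b→4 c→1
  n1 'c': a→2
  n2 'ca': a→3
  n3 'caa': ·  [P0 ends]
  n4 'b': b→5
  n5 'bb': b→6
  n6 'bbb': a→7
  n7 'bbba': ·  [P1 ends]
  n8 'a': a→13 b→9
  n9 'ab': c→10
  n10 'abc': b→11
  n11 'abcb': a→12  [P2 ends]
  n12 'abcba': ·  [P3 ends]
  n13 'aa': b→14  [P5 ends]
  n14 'aab': ·  [P4 ends]

Failure links (BFS by depth):
  fail(1) 'c': from fail(0)=0 chase 'c': 0 ⇒ 0;  out=∅∪out(0)=∅
  fail(4) 'b': from fail(0)=0 chase 'b': 0 ⇒ 0;  out=∅∪out(0)=∅
  fail(8) 'a': from fail(0)=0 chase 'a': 0 ⇒ 0;  out=∅∪out(0)=∅
  fail(2) 'ca': from fail(1)=0 chase 'a': 0 ⇒ 8;  out=∅∪out(8)=∅
  fail(5) 'bb': from fail(4)=0 chase 'b': 0 ⇒ 4;  out=∅∪out(4)=∅
  fail(9) 'ab': from fail(8)=0 chase 'b': 0 ⇒ 4;  out=∅∪out(4)=∅
  fail(13) 'aa': from fail(8)=0 chase 'a': 0 ⇒ 8;  out={5}∪out(8)={5}
  fail(3) 'caa': from fail(2)=8 chase 'a': 8 ⇒ 13;  out={0}∪out(13)={0,5}
  fail(6) 'bbb': from fail(5)=4 chase 'b': 4 ⇒ 5;  out=∅∪out(5)=∅
  fail(10) 'abc': from fail(9)=4 chase 'c': 4→0 ⇒ 1;  out=∅∪out(1)=∅
  fail(14) 'aab': from fail(13)=8 chase 'b': 8 ⇒ 9;  out={4}∪out(9)={4}
  fail(7) 'bbba': from fail(6)=5 chase 'a': 5→4→0 ⇒ 8;  out={1}∪out(8)={1}
  fail(11) 'abcb': from fail(10)=1 chase 'b': 1→0 ⇒ 4;  out={2}∪out(4)={2}
  fail(12) 'abcba': from fail(11)=4 chase 'a': 4→0 ⇒ 8;  out={3}∪out(8)={3}

Run:
i=0 'c': node 0→1
i=1 'c': node 1→1 (fail-walked)
i=2 'a': node 1→2
i=3 'a': node 2→3  emit P0@[1:3],P5@[2:3]
i=4 'a': node 3→13 (fail-walked)  emit P5@[3:4]
i=5 'a': node 13→13 (fail-walked)  emit P5@[4:5]
i=6 'a': node 13→13 (fail-walked)  emit P5@[5:6]
i=7 'b': node 13→14  emit P4@[5:7]
i=8 'c': node 14→10 (fail-walked)
i=9 'b': node 10→11  emit P2@[6:9]
i=10 'a': node 11→12  emit P3@[6:10]
i=11 'b': node 12→9 (fail-walked)
i=12 'c': node 9→10
i=13 'b': node 10→11  emit P2@[10:13]
i=14 'a': node 11→12  emit P3@[10:14]
i=15 'b': node 12→9 (fail-walked)
i=16 'c': node 9→10
i=17 'c': node 10→1 (fail-walked)
i=18 'a': node 1→2
i=19 'a': node 2→3  emit P0@[17:19],P5@[18:19]
i=20 'c': node 3→1 (fail-walked)
i=21 'b': node 1→4 (fail-walked)
i=22 'b': node 4→5
i=23 'b': node 5→6
i=24 'a': node 6→7  emit P1@[21:24]
i=25 'b': node 7→9 (fail-walked)
i=26 'b': node 9→5 (fail-walked)
i=27 'b': node 5→6
i=28 'b': node 6→6 (fail-walked)
i=29 'a': node 6→7  emit P1@[26:29]
i=30 'b': node 7→9 (fail-walked)
i=31 'b': node 9→5 (fail-walked)
i=32 'a': node 5→8 (fail-walked)
i=33 'b': node 8→9
i=34 'c': node 9→10
i=35 'b': node 10→11  emit P2@[32:35]
i=36 'b': node 11→5 (fail-walked)
i=37 'b': node 5→6
i=38 'b': node 6→6 (fail-walked)
i=39 'a': node 6→7  emit P1@[36:39]
i=40 'a': node 7→13 (fail-walked)  emit P5@[39:40]
i=41 'c': node 13→1 (fail-walked)
i=42 'a': node 1→2

Result: [[3,0],[3,5],[4,5],[5,5],[6,5],[7,4],[9,2],[10,3],[13,2],[14,3],[19,0],[19,5],[24,1],[29,1],[35,2],[39,1],[40,5]]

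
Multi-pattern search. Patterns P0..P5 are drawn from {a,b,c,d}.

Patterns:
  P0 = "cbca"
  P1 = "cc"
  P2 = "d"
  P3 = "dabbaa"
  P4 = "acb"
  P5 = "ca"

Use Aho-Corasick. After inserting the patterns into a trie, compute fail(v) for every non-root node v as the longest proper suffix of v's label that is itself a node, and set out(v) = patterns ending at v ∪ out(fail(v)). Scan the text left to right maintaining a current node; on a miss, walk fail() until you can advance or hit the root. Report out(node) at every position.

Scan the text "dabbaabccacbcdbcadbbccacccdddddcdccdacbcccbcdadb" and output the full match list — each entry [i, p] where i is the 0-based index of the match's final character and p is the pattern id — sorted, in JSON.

Build automaton:
Trie (insert patterns):
  0='ε' goto a→12 c→1 d→6
  1='c' goto a→15 b→2 c→5
  2='cb' goto c→3
  3='cbc' goto a→4
  4='cbca' goto ·  [P0 ends]
  5='cc' goto ·  [P1 ends]
  6='d' goto a→7  [P2 ends]
  7='da' goto b→8
  8='dab' goto b→9
  9='dabb' goto a→10
  10='dabba' goto a→11
  11='dabbaa' goto ·  [P3 ends]
  12='a' goto c→13
  13='ac' goto b→14
  14='acb' goto ·  [P4 ends]
  15='ca' goto ·  [P5 ends]

Failure links (BFS by depth):
  n1('c'): parent n0 fail=0; on 'c' 0 → fail=0;  out ∅∪∅=∅
  n6('d'): parent n0 fail=0; on 'd' 0 → fail=0;  out {2}∪∅={2}
  n12('a'): parent n0 fail=0; on 'a' 0 → fail=0;  out ∅∪∅=∅
  n2('cb'): parent n1 fail=0; on 'b' 0 → fail=0;  out ∅∪∅=∅
  n5('cc'): parent n1 fail=0; on 'c' 0 → fail=1;  out {1}∪∅={1}
  n7('da'): parent n6 fail=0; on 'a' 0 → fail=12;  out ∅∪∅=∅
  n13('ac'): parent n12 fail=0; on 'c' 0 → fail=1;  out ∅∪∅=∅
  n15('ca'): parent n1 fail=0; on 'a' 0 → fail=12;  out {5}∪∅={5}
  n3('cbc'): parent n2 fail=0; on 'c' 0 → fail=1;  out ∅∪∅=∅
  n8('dab'): parent n7 fail=12; on 'b' 12→0 → fail=0;  out ∅∪∅=∅
  n14('acb'): parent n13 fail=1; on 'b' 1 → fail=2;  out {4}∪∅={4}
  n4('cbca'): parent n3 fail=1; on 'a' 1 → fail=15;  out {0}∪{5}={0,5}
  n9('dabb'): parent n8 fail=0; on 'b' 0 → fail=0;  out ∅∪∅=∅
  n10('dabba'): parent n9 fail=0; on 'a' 0 → fail=12;  out ∅∪∅=∅
  n11('dabbaa'): parent n10 fail=12; on 'a' 12→0 → fail=12;  out {3}∪∅={3}

Run:
[0] read 'd'  n0⇒n6  → match P2@[0:0]
[1] read 'a'  n6⇒n7
[2] read 'b'  n7⇒n8
[3] read 'b'  n8⇒n9
[4] read 'a'  n9⇒n10
[5] read 'a'  n10⇒n11  → match P3@[0:5]
[6] read 'b'  n11⇒n0 (fail-walked)
[7] read 'c'  n0⇒n1
[8] read 'c'  n1⇒n5  → match P1@[7:8]
[9] read 'a'  n5⇒n15 (fail-walked)  → match P5@[8:9]
[10] read 'c'  n15⇒n13 (fail-walked)
[11] read 'b'  n13⇒n14  → match P4@[9:11]
[12] read 'c'  n14⇒n3 (fail-walked)
[13] read 'd'  n3⇒n6 (fail-walked)  → match P2@[13:13]
[14] read 'b'  n6⇒n0 (fail-walked)
[15] read 'c'  n0⇒n1
[16] read 'a'  n1⇒n15  → match P5@[15:16]
[17] read 'd'  n15⇒n6 (fail-walked)  → match P2@[17:17]
[18] read 'b'  n6⇒n0 (fail-walked)
[19] read 'b'  n0⇒n0
[20] read 'c'  n0⇒n1
[21] read 'c'  n1⇒n5  → match P1@[20:21]
[22] read 'a'  n5⇒n15 (fail-walked)  → match P5@[21:22]
[23] read 'c'  n15⇒n13 (fail-walked)
[24] read 'c'  n13⇒n5 (fail-walked)  → match P1@[23:24]
[25] read 'c'  n5⇒n5 (fail-walked)  → match P1@[24:25]
[26] read 'd'  n5⇒n6 (fail-walked)  → match P2@[26:26]
[27] read 'd'  n6⇒n6 (fail-walked)  → match P2@[27:27]
[28] read 'd'  n6⇒n6 (fail-walked)  → match P2@[28:28]
[29] read 'd'  n6⇒n6 (fail-walked)  → match P2@[29:29]
[30] read 'd'  n6⇒n6 (fail-walked)  → match P2@[30:30]
[31] read 'c'  n6⇒n1 (fail-walked)
[32] read 'd'  n1⇒n6 (fail-walked)  → match P2@[32:32]
[33] read 'c'  n6⇒n1 (fail-walked)
[34] read 'c'  n1⇒n5  → match P1@[33:34]
[35] read 'd'  n5⇒n6 (fail-walked)  → match P2@[35:35]
[36] read 'a'  n6⇒n7
[37] read 'c'  n7⇒n13 (fail-walked)
[38] read 'b'  n13⇒n14  → match P4@[36:38]
[39] read 'c'  n14⇒n3 (fail-walked)
[40] read 'c'  n3⇒n5 (fail-walked)  → match P1@[39:40]
[41] read 'c'  n5⇒n5 (fail-walked)  → match P1@[40:41]
[42] read 'b'  n5⇒n2 (fail-walked)
[43] read 'c'  n2⇒n3
[44] read 'd'  n3⇒n6 (fail-walked)  → match P2@[44:44]
[45] read 'a'  n6⇒n7
[46] read 'd'  n7⇒n6 (fail-walked)  → match P2@[46:46]
[47] read 'b'  n6⇒n0 (fail-walked)

Result: [[0,2],[5,3],[8,1],[9,5],[11,4],[13,2],[16,5],[17,2],[21,1],[22,5],[24,1],[25,1],[26,2],[27,2],[28,2],[29,2],[30,2],[32,2],[34,1],[35,2],[38,4],[40,1],[41,1],[44,2],[46,2]]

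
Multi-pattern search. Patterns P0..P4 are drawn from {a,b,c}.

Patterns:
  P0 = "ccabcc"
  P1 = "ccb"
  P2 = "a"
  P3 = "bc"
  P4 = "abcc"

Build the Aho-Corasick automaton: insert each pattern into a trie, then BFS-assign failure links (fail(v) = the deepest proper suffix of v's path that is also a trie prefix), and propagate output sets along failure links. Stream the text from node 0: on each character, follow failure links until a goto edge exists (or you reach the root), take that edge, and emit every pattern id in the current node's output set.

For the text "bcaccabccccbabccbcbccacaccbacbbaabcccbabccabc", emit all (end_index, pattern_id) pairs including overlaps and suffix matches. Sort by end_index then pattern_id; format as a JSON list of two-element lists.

Construct AC machine:
Trie nodes:
  n0 'ε': a→8 b→9 c→1
  n1 'c': c→2
  n2 'cc': a→3 b→7
  n3 'cca': b→4
  n4 'ccab': c→5
  n5 'ccabc': c→6
  n6 'ccabcc': ·  [P0 ends]
  n7 'ccb': ·  [P1 ends]
  n8 'a': b→11  [P2 ends]
  n9 'b': c→10
  n10 'bc': ·  [P3 ends]
  n11 'ab': c→12
  n12 'abc': c→13
  n13 'abcc': ·  [P4 ends]

Failure links (BFS by depth):
  fail(1) 'c': from fail(0)=0 chase 'c': 0 ⇒ 0;  out=∅∪out(0)=∅
  fail(8) 'a': from fail(0)=0 chase 'a': 0 ⇒ 0;  out={2}∪out(0)={2}
  fail(9) 'b': from fail(0)=0 chase 'b': 0 ⇒ 0;  out=∅∪out(0)=∅
  fail(2) 'cc': from fail(1)=0 chase 'c': 0 ⇒ 1;  out=∅∪out(1)=∅
  fail(10) 'bc': from fail(9)=0 chase 'c': 0 ⇒ 1;  out={3}∪out(1)={3}
  fail(11) 'ab': from fail(8)=0 chase 'b': 0 ⇒ 9;  out=∅∪out(9)=∅
  fail(3) 'cca': from fail(2)=1 chase 'a': 1→0 ⇒ 8;  out=∅∪out(8)={2}
  fail(7) 'ccb': from fail(2)=1 chase 'b': 1→0 ⇒ 9;  out={1}∪out(9)={1}
  fail(12) 'abc': from fail(11)=9 chase 'c': 9 ⇒ 10;  out=∅∪out(10)={3}
  fail(4) 'ccab': from fail(3)=8 chase 'b': 8 ⇒ 11;  out=∅∪out(11)=∅
  fail(13) 'abcc': from fail(12)=10 chase 'c': 10→1 ⇒ 2;  out={4}∪out(2)={4}
  fail(5) 'ccabc': from fail(4)=11 chase 'c': 11 ⇒ 12;  out=∅∪out(12)={3}
  fail(6) 'ccabcc': from fail(5)=12 chase 'c': 12 ⇒ 13;  out={0}∪out(13)={0,4}

Text stream:
[0] read 'b'  n0⇒n9
[1] read 'c'  n9⇒n10  emit P3@[0:1]
[2] read 'a'  n10⇒n8 (via fail)  emit P2@[2:2]
[3] read 'c'  n8⇒n1 (via fail)
[4] read 'c'  n1⇒n2
[5] read 'a'  n2⇒n3  emit P2@[5:5]
[6] read 'b'  n3⇒n4
[7] read 'c'  n4⇒n5  emit P3@[6:7]
[8] read 'c'  n5⇒n6  emit P0@[3:8],P4@[5:8]
[9] read 'c'  n6⇒n2 (via fail)
[10] read 'c'  n2⇒n2 (via fail)
[11] read 'b'  n2⇒n7  emit P1@[9:11]
[12] read 'a'  n7⇒n8 (via fail)  emit P2@[12:12]
[13] read 'b'  n8⇒n11
[14] read 'c'  n11⇒n12  emit P3@[13:14]
[15] read 'c'  n12⇒n13  emit P4@[12:15]
[16] read 'b'  n13⇒n7 (via fail)  emit P1@[14:16]
[17] read 'c'  n7⇒n10 (via fail)  emit P3@[16:17]
[18] read 'b'  n10⇒n9 (via fail)
[19] read 'c'  n9⇒n10  emit P3@[18:19]
[20] read 'c'  n10⇒n2 (via fail)
[21] read 'a'  n2⇒n3  emit P2@[21:21]
[22] read 'c'  n3⇒n1 (via fail)
[23] read 'a'  n1⇒n8 (via fail)  emit P2@[23:23]
[24] read 'c'  n8⇒n1 (via fail)
[25] read 'c'  n1⇒n2
[26] read 'b'  n2⇒n7  emit P1@[24:26]
[27] read 'a'  n7⇒n8 (via fail)  emit P2@[27:27]
[28] read 'c'  n8⇒n1 (via fail)
[29] read 'b'  n1⇒n9 (via fail)
[30] read 'b'  n9⇒n9 (via fail)
[31] read 'a'  n9⇒n8 (via fail)  emit P2@[31:31]
[32] read 'a'  n8⇒n8 (via fail)  emit P2@[32:32]
[33] read 'b'  n8⇒n11
[34] read 'c'  n11⇒n12  emit P3@[33:34]
[35] read 'c'  n12⇒n13  emit P4@[32:35]
[36] read 'c'  n13⇒n2 (via fail)
[37] read 'b'  n2⇒n7  emit P1@[35:37]
[38] read 'a'  n7⇒n8 (via fail)  emit P2@[38:38]
[39] read 'b'  n8⇒n11
[40] read 'c'  n11⇒n12  emit P3@[39:40]
[41] read 'c'  n12⇒n13  emit P4@[38:41]
[42] read 'a'  n13⇒n3 (via fail)  emit P2@[42:42]
[43] read 'b'  n3⇒n4
[44] read 'c'  n4⇒n5  emit P3@[43:44]

Result: [[1,3],[2,2],[5,2],[7,3],[8,0],[8,4],[11,1],[12,2],[14,3],[15,4],[16,1],[17,3],[19,3],[21,2],[23,2],[26,1],[27,2],[31,2],[32,2],[34,3],[35,4],[37,1],[38,2],[40,3],[41,4],[42,2],[44,3]]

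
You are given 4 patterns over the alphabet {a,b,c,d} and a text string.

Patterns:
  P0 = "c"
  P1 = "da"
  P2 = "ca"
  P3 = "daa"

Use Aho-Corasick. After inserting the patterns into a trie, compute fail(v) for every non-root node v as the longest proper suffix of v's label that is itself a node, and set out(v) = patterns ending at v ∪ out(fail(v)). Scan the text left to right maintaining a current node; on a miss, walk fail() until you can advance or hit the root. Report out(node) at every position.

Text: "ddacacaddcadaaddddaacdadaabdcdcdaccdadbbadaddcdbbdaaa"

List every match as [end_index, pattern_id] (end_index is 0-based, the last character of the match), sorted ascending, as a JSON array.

Construct AC machine:
Trie nodes:
  n0 'ε': c→1 d→2
  n1 'c': a→4  ←P0
  n2 'd': a→3
  n3 'da': a→5  ←P1
  n4 'ca': ·  ←P2
  n5 'daa': ·  ←P3

Failure links (BFS by depth):
  n1('c'): parent n0 fail=0; on 'c' 0 → fail=0;  out {0}∪∅={0}
  n2('d'): parent n0 fail=0; on 'd' 0 → fail=0;  out ∅∪∅=∅
  n3('da'): parent n2 fail=0; on 'a' 0 → fail=0;  out {1}∪∅={1}
  n4('ca'): parent n1 fail=0; on 'a' 0 → fail=0;  out {2}∪∅={2}
  n5('daa'): parent n3 fail=0; on 'a' 0 → fail=0;  out {3}∪∅={3}

Run:
i=0 'd': node 0→2
i=1 'd': node 2→2 (via fail)
i=2 'a': node 2→3  → match P1@[1:2]
i=3 'c': node 3→1 (via fail)  → match P0@[3:3]
i=4 'a': node 1→4  → match P2@[3:4]
i=5 'c': node 4→1 (via fail)  → match P0@[5:5]
i=6 'a': node 1→4  → match P2@[5:6]
i=7 'd': node 4→2 (via fail)
i=8 'd': node 2→2 (via fail)
i=9 'c': node 2→1 (via fail)  → match P0@[9:9]
i=10 'a': node 1→4  → match P2@[9:10]
i=11 'd': node 4→2 (via fail)
i=12 'a': node 2→3  → match P1@[11:12]
i=13 'a': node 3→5  → match P3@[11:13]
i=14 'd': node 5→2 (via fail)
i=15 'd': node 2→2 (via fail)
i=16 'd': node 2→2 (via fail)
i=17 'd': node 2→2 (via fail)
i=18 'a': node 2→3  → match P1@[17:18]
i=19 'a': node 3→5  → match P3@[17:19]
i=20 'c': node 5→1 (via fail)  → match P0@[20:20]
i=21 'd': node 1→2 (via fail)
i=22 'a': node 2→3  → match P1@[21:22]
i=23 'd': node 3→2 (via fail)
i=24 'a': node 2→3  → match P1@[23:24]
i=25 'a': node 3→5  → match P3@[23:25]
i=26 'b': node 5→0 (via fail)
i=27 'd': node 0→2
i=28 'c': node 2→1 (via fail)  → match P0@[28:28]
i=29 'd': node 1→2 (via fail)
i=30 'c': node 2→1 (via fail)  → match P0@[30:30]
i=31 'd': node 1→2 (via fail)
i=32 'a': node 2→3  → match P1@[31:32]
i=33 'c': node 3→1 (via fail)  → match P0@[33:33]
i=34 'c': node 1→1 (via fail)  → match P0@[34:34]
i=35 'd': node 1→2 (via fail)
i=36 'a': node 2→3  → match P1@[35:36]
i=37 'd': node 3→2 (via fail)
i=38 'b': node 2→0 (via fail)
i=39 'b': node 0→0
i=40 'a': node 0→0
i=41 'd': node 0→2
i=42 'a': node 2→3  → match P1@[41:42]
i=43 'd': node 3→2 (via fail)
i=44 'd': node 2→2 (via fail)
i=45 'c': node 2→1 (via fail)  → match P0@[45:45]
i=46 'd': node 1→2 (via fail)
i=47 'b': node 2→0 (via fail)
i=48 'b': node 0→0
i=49 'd': node 0→2
i=50 'a': node 2→3  → match P1@[49:50]
i=51 'a': node 3→5  → match P3@[49:51]
i=52 'a': node 5→0 (via fail)

Result: [[2,1],[3,0],[4,2],[5,0],[6,2],[9,0],[10,2],[12,1],[13,3],[18,1],[19,3],[20,0],[22,1],[24,1],[25,3],[28,0],[30,0],[32,1],[33,0],[34,0],[36,1],[42,1],[45,0],[50,1],[51,3]]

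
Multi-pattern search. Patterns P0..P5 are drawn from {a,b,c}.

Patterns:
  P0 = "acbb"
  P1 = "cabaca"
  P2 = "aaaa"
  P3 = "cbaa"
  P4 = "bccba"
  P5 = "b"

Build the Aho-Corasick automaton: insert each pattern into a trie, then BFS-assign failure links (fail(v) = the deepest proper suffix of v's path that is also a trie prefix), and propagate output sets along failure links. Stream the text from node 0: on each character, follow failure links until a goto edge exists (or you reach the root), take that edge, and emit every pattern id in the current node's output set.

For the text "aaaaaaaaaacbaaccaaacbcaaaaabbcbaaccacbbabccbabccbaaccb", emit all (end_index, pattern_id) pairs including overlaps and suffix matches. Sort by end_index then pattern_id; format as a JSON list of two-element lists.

Build automaton:
Trie nodes:
  0='ε' goto a→1 b→17 c→5
  1='a' goto a→11 c→2
  2='ac' goto b→3
  3='acb' goto b→4
  4='acbb' goto ·  ←P0
  5='c' goto a→6 b→14
  6='ca' goto b→7
  7='cab' goto a→8
  8='caba' goto c→9
  9='cabac' goto a→10
  10='cabaca' goto ·  ←P1
  11='aa' goto a→12
  12='aaa' goto a→13
  13='aaaa' goto ·  ←P2
  14='cb' goto a→15
  15='cba' goto a→16
  16='cbaa' goto ·  ←P3
  17='b' goto c→18  ←P5
  18='bc' goto c→19
  19='bcc' goto b→20
  20='bccb' goto a→21
  21='bccba' goto ·  ←P4

BFS fail/out derivation:
  fail(1) 'a': from fail(0)=0 chase 'a': 0 ⇒ 0;  out=∅∪out(0)=∅
  fail(5) 'c': from fail(0)=0 chase 'c': 0 ⇒ 0;  out=∅∪out(0)=∅
  fail(17) 'b': from fail(0)=0 chase 'b': 0 ⇒ 0;  out={5}∪out(0)={5}
  fail(2) 'ac': from fail(1)=0 chase 'c': 0 ⇒ 5;  out=∅∪out(5)=∅
  fail(6) 'ca': from fail(5)=0 chase 'a': 0 ⇒ 1;  out=∅∪out(1)=∅
  fail(11) 'aa': from fail(1)=0 chase 'a': 0 ⇒ 1;  out=∅∪out(1)=∅
  fail(14) 'cb': from fail(5)=0 chase 'b': 0 ⇒ 17;  out=∅∪out(17)={5}
  fail(18) 'bc': from fail(17)=0 chase 'c': 0 ⇒ 5;  out=∅∪out(5)=∅
  fail(3) 'acb': from fail(2)=5 chase 'b': 5 ⇒ 14;  out=∅∪out(14)={5}
  fail(7) 'cab': from fail(6)=1 chase 'b': 1→0 ⇒ 17;  out=∅∪out(17)={5}
  fail(12) 'aaa': from fail(11)=1 chase 'a': 1 ⇒ 11;  out=∅∪out(11)=∅
  fail(15) 'cba': from fail(14)=17 chase 'a': 17→0 ⇒ 1;  out=∅∪out(1)=∅
  fail(19) 'bcc': from fail(18)=5 chase 'c': 5→0 ⇒ 5;  out=∅∪out(5)=∅
  fail(4) 'acbb': from fail(3)=14 chase 'b': 14→17→0 ⇒ 17;  out={0}∪out(17)={0,5}
  fail(8) 'caba': from fail(7)=17 chase 'a': 17→0 ⇒ 1;  out=∅∪out(1)=∅
  fail(13) 'aaaa': from fail(12)=11 chase 'a': 11 ⇒ 12;  out={2}∪out(12)={2}
  fail(16) 'cbaa': from fail(15)=1 chase 'a': 1 ⇒ 11;  out={3}∪out(11)={3}
  fail(20) 'bccb': from fail(19)=5 chase 'b': 5 ⇒ 14;  out=∅∪out(14)={5}
  fail(9) 'cabac': from fail(8)=1 chase 'c': 1 ⇒ 2;  out=∅∪out(2)=∅
  fail(21) 'bccba': from fail(20)=14 chase 'a': 14 ⇒ 15;  out={4}∪out(15)={4}
  fail(10) 'cabaca': from fail(9)=2 chase 'a': 2→5 ⇒ 6;  out={1}∪out(6)={1}

Text stream:
pos 0 'a': at 1
pos 1 'a': at 11
pos 2 'a': at 12
pos 3 'a': at 13  → match P2@[0:3]
pos 4 'a': at 13 (fail-walked)  → match P2@[1:4]
pos 5 'a': at 13 (fail-walked)  → match P2@[2:5]
pos 6 'a': at 13 (fail-walked)  → match P2@[3:6]
pos 7 'a': at 13 (fail-walked)  → match P2@[4:7]
pos 8 'a': at 13 (fail-walked)  → match P2@[5:8]
pos 9 'a': at 13 (fail-walked)  → match P2@[6:9]
pos 10 'c': at 2 (fail-walked)
pos 11 'b': at 3  → match P5@[11:11]
pos 12 'a': at 15 (fail-walked)
pos 13 'a': at 16  → match P3@[10:13]
pos 14 'c': at 2 (fail-walked)
pos 15 'c': at 5 (fail-walked)
pos 16 'a': at 6
pos 17 'a': at 11 (fail-walked)
pos 18 'a': at 12
pos 19 'c': at 2 (fail-walked)
pos 20 'b': at 3  → match P5@[20:20]
pos 21 'c': at 18 (fail-walked)
pos 22 'a': at 6 (fail-walked)
pos 23 'a': at 11 (fail-walked)
pos 24 'a': at 12
pos 25 'a': at 13  → match P2@[22:25]
pos 26 'a': at 13 (fail-walked)  → match P2@[23:26]
pos 27 'b': at 17 (fail-walked)  → match P5@[27:27]
pos 28 'b': at 17 (fail-walked)  → match P5@[28:28]
pos 29 'c': at 18
pos 30 'b': at 14 (fail-walked)  → match P5@[30:30]
pos 31 'a': at 15
pos 32 'a': at 16  → match P3@[29:32]
pos 33 'c': at 2 (fail-walked)
pos 34 'c': at 5 (fail-walked)
pos 35 'a': at 6
pos 36 'c': at 2 (fail-walked)
pos 37 'b': at 3  → match P5@[37:37]
pos 38 'b': at 4  → match P0@[35:38],P5@[38:38]
pos 39 'a': at 1 (fail-walked)
pos 40 'b': at 17 (fail-walked)  → match P5@[40:40]
pos 41 'c': at 18
pos 42 'c': at 19
pos 43 'b': at 20  → match P5@[43:43]
pos 44 'a': at 21  → match P4@[40:44]
pos 45 'b': at 17 (fail-walked)  → match P5@[45:45]
pos 46 'c': at 18
pos 47 'c': at 19
pos 48 'b': at 20  → match P5@[48:48]
pos 49 'a': at 21  → match P4@[45:49]
pos 50 'a': at 16 (fail-walked)  → match P3@[47:50]
pos 51 'c': at 2 (fail-walked)
pos 52 'c': at 5 (fail-walked)
pos 53 'b': at 14  → match P5@[53:53]

Result: [[3,2],[4,2],[5,2],[6,2],[7,2],[8,2],[9,2],[11,5],[13,3],[20,5],[25,2],[26,2],[27,5],[28,5],[30,5],[32,3],[37,5],[38,0],[38,5],[40,5],[43,5],[44,4],[45,5],[48,5],[49,4],[50,3],[53,5]]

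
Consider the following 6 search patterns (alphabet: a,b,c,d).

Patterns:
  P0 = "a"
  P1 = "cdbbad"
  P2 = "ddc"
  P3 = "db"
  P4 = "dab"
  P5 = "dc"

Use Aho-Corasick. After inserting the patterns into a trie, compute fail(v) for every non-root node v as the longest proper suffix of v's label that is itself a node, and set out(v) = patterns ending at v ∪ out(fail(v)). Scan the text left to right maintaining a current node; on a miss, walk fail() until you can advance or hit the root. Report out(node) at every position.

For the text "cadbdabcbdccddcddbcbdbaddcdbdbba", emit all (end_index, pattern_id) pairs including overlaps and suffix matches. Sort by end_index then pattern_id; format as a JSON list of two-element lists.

Construct AC machine:
Trie (insert patterns):
  n0 'ε': a→1 c→2 d→8
  n1 'a': ·  [P0 ends]
  n2 'c': d→3
  n3 'cd': b→4
  n4 'cdb': b→5
  n5 'cdbb': a→6
  n6 'cdbba': d→7
  n7 'cdbbad': ·  [P1 ends]
  n8 'd': a→12 b→11 c→14 d→9
  n9 'dd': c→10
  n10 'ddc': ·  [P2 ends]
  n11 'db': ·  [P3 ends]
  n12 'da': b→13
  n13 'dab': ·  [P4 ends]
  n14 'dc': ·  [P5 ends]

BFS fail/out derivation:
  fail(1) 'a': from fail(0)=0 chase 'a': 0 ⇒ 0;  out={0}∪out(0)={0}
  fail(2) 'c': from fail(0)=0 chase 'c': 0 ⇒ 0;  out=∅∪out(0)=∅
  fail(8) 'd': from fail(0)=0 chase 'd': 0 ⇒ 0;  out=∅∪out(0)=∅
  fail(3) 'cd': from fail(2)=0 chase 'd': 0 ⇒ 8;  out=∅∪out(8)=∅
  fail(9) 'dd': from fail(8)=0 chase 'd': 0 ⇒ 8;  out=∅∪out(8)=∅
  fail(11) 'db': from fail(8)=0 chase 'b': 0 ⇒ 0;  out={3}∪out(0)={3}
  fail(12) 'da': from fail(8)=0 chase 'a': 0 ⇒ 1;  out=∅∪out(1)={0}
  fail(14) 'dc': from fail(8)=0 chase 'c': 0 ⇒ 2;  out={5}∪out(2)={5}
  fail(4) 'cdb': from fail(3)=8 chase 'b': 8 ⇒ 11;  out=∅∪out(11)={3}
  fail(10) 'ddc': from fail(9)=8 chase 'c': 8 ⇒ 14;  out={2}∪out(14)={2,5}
  fail(13) 'dab': from fail(12)=1 chase 'b': 1→0 ⇒ 0;  out={4}∪out(0)={4}
  fail(5) 'cdbb': from fail(4)=11 chase 'b': 11→0 ⇒ 0;  out=∅∪out(0)=∅
  fail(6) 'cdbba': from fail(5)=0 chase 'a': 0 ⇒ 1;  out=∅∪out(1)={0}
  fail(7) 'cdbbad': from fail(6)=1 chase 'd': 1→0 ⇒ 8;  out={1}∪out(8)={1}

Scan:
pos 0 'c': at 2
pos 1 'a': at 1 (via fail)  ** P0@[1:1]
pos 2 'd': at 8 (via fail)
pos 3 'b': at 11  ** P3@[2:3]
pos 4 'd': at 8 (via fail)
pos 5 'a': at 12  ** P0@[5:5]
pos 6 'b': at 13  ** P4@[4:6]
pos 7 'c': at 2 (via fail)
pos 8 'b': at 0 (via fail)
pos 9 'd': at 8
pos 10 'c': at 14  ** P5@[9:10]
pos 11 'c': at 2 (via fail)
pos 12 'd': at 3
pos 13 'd': at 9 (via fail)
pos 14 'c': at 10  ** P2@[12:14],P5@[13:14]
pos 15 'd': at 3 (via fail)
pos 16 'd': at 9 (via fail)
pos 17 'b': at 11 (via fail)  ** P3@[16:17]
pos 18 'c': at 2 (via fail)
pos 19 'b': at 0 (via fail)
pos 20 'd': at 8
pos 21 'b': at 11  ** P3@[20:21]
pos 22 'a': at 1 (via fail)  ** P0@[22:22]
pos 23 'd': at 8 (via fail)
pos 24 'd': at 9
pos 25 'c': at 10  ** P2@[23:25],P5@[24:25]
pos 26 'd': at 3 (via fail)
pos 27 'b': at 4  ** P3@[26:27]
pos 28 'd': at 8 (via fail)
pos 29 'b': at 11  ** P3@[28:29]
pos 30 'b': at 0 (via fail)
pos 31 'a': at 1  ** P0@[31:31]

Matches: [[1,0],[3,3],[5,0],[6,4],[10,5],[14,2],[14,5],[17,3],[21,3],[22,0],[25,2],[25,5],[27,3],[29,3],[31,0]]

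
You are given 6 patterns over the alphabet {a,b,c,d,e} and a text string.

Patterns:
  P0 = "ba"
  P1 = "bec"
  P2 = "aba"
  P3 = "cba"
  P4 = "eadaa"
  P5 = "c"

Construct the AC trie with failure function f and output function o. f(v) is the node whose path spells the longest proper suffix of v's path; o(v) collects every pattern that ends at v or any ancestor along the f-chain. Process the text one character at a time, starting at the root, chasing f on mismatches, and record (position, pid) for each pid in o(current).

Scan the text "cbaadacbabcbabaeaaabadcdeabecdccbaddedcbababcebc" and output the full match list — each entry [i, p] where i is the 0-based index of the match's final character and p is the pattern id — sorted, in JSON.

Build automaton:
Trie (insert patterns):
  n0 'ε': a→5 b→1 c→8 e→11
  n1 'b': a→2 e→3
  n2 'ba': ·  ←P0
  n3 'be': c→4
  n4 'bec': ·  ←P1
  n5 'a': b→6
  n6 'ab': a→7
  n7 'aba': ·  ←P2
  n8 'c': b→9  ←P5
  n9 'cb': a→10
  n10 'cba': ·  ←P3
  n11 'e': a→12
  n12 'ea': d→13
  n13 'ead': a→14
  n14 'eada': a→15
  n15 'eadaa': ·  ←P4

Failure links (BFS by depth):
  fail(1) 'b': from fail(0)=0 chase 'b': 0 ⇒ 0;  out=∅∪out(0)=∅
  fail(5) 'a': from fail(0)=0 chase 'a': 0 ⇒ 0;  out=∅∪out(0)=∅
  fail(8) 'c': from fail(0)=0 chase 'c': 0 ⇒ 0;  out={5}∪out(0)={5}
  fail(11) 'e': from fail(0)=0 chase 'e': 0 ⇒ 0;  out=∅∪out(0)=∅
  fail(2) 'ba': from fail(1)=0 chase 'a': 0 ⇒ 5;  out={0}∪out(5)={0}
  fail(3) 'be': from fail(1)=0 chase 'e': 0 ⇒ 11;  out=∅∪out(11)=∅
  fail(6) 'ab': from fail(5)=0 chase 'b': 0 ⇒ 1;  out=∅∪out(1)=∅
  fail(9) 'cb': from fail(8)=0 chase 'b': 0 ⇒ 1;  out=∅∪out(1)=∅
  fail(12) 'ea': from fail(11)=0 chase 'a': 0 ⇒ 5;  out=∅∪out(5)=∅
  fail(4) 'bec': from fail(3)=11 chase 'c': 11→0 ⇒ 8;  out={1}∪out(8)={1,5}
  fail(7) 'aba': from fail(6)=1 chase 'a': 1 ⇒ 2;  out={2}∪out(2)={0,2}
  fail(10) 'cba': from fail(9)=1 chase 'a': 1 ⇒ 2;  out={3}∪out(2)={0,3}
  fail(13) 'ead': from fail(12)=5 chase 'd': 5→0 ⇒ 0;  out=∅∪out(0)=∅
  fail(14) 'eada': from fail(13)=0 chase 'a': 0 ⇒ 5;  out=∅∪out(5)=∅
  fail(15) 'eadaa': from fail(14)=5 chase 'a': 5→0 ⇒ 5;  out={4}∪out(5)={4}

Scan:
[0] read 'c'  n0⇒n8  ** P5@[0:0]
[1] read 'b'  n8⇒n9
[2] read 'a'  n9⇒n10  ** P0@[1:2],P3@[0:2]
[3] read 'a'  n10⇒n5 ·f
[4] read 'd'  n5⇒n0 ·f
[5] read 'a'  n0⇒n5
[6] read 'c'  n5⇒n8 ·f  ** P5@[6:6]
[7] read 'b'  n8⇒n9
[8] read 'a'  n9⇒n10  ** P0@[7:8],P3@[6:8]
[9] read 'b'  n10⇒n6 ·f
[10] read 'c'  n6⇒n8 ·f  ** P5@[10:10]
[11] read 'b'  n8⇒n9
[12] read 'a'  n9⇒n10  ** P0@[11:12],P3@[10:12]
[13] read 'b'  n10⇒n6 ·f
[14] read 'a'  n6⇒n7  ** P0@[13:14],P2@[12:14]
[15] read 'e'  n7⇒n11 ·f
[16] read 'a'  n11⇒n12
[17] read 'a'  n12⇒n5 ·f
[18] read 'a'  n5⇒n5 ·f
[19] read 'b'  n5⇒n6
[20] read 'a'  n6⇒n7  ** P0@[19:20],P2@[18:20]
[21] read 'd'  n7⇒n0 ·f
[22] read 'c'  n0⇒n8  ** P5@[22:22]
[23] read 'd'  n8⇒n0 ·f
[24] read 'e'  n0⇒n11
[25] read 'a'  n11⇒n12
[26] read 'b'  n12⇒n6 ·f
[27] read 'e'  n6⇒n3 ·f
[28] read 'c'  n3⇒n4  ** P1@[26:28],P5@[28:28]
[29] read 'd'  n4⇒n0 ·f
[30] read 'c'  n0⇒n8  ** P5@[30:30]
[31] read 'c'  n8⇒n8 ·f  ** P5@[31:31]
[32] read 'b'  n8⇒n9
[33] read 'a'  n9⇒n10  ** P0@[32:33],P3@[31:33]
[34] read 'd'  n10⇒n0 ·f
[35] read 'd'  n0⇒n0
[36] read 'e'  n0⇒n11
[37] read 'd'  n11⇒n0 ·f
[38] read 'c'  n0⇒n8  ** P5@[38:38]
[39] read 'b'  n8⇒n9
[40] read 'a'  n9⇒n10  ** P0@[39:40],P3@[38:40]
[41] read 'b'  n10⇒n6 ·f
[42] read 'a'  n6⇒n7  ** P0@[41:42],P2@[40:42]
[43] read 'b'  n7⇒n6 ·f
[44] read 'c'  n6⇒n8 ·f  ** P5@[44:44]
[45] read 'e'  n8⇒n11 ·f
[46] read 'b'  n11⇒n1 ·f
[47] read 'c'  n1⇒n8 ·f  ** P5@[47:47]

Matches: [[0,5],[2,0],[2,3],[6,5],[8,0],[8,3],[10,5],[12,0],[12,3],[14,0],[14,2],[20,0],[20,2],[22,5],[28,1],[28,5],[30,5],[31,5],[33,0],[33,3],[38,5],[40,0],[40,3],[42,0],[42,2],[44,5],[47,5]]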